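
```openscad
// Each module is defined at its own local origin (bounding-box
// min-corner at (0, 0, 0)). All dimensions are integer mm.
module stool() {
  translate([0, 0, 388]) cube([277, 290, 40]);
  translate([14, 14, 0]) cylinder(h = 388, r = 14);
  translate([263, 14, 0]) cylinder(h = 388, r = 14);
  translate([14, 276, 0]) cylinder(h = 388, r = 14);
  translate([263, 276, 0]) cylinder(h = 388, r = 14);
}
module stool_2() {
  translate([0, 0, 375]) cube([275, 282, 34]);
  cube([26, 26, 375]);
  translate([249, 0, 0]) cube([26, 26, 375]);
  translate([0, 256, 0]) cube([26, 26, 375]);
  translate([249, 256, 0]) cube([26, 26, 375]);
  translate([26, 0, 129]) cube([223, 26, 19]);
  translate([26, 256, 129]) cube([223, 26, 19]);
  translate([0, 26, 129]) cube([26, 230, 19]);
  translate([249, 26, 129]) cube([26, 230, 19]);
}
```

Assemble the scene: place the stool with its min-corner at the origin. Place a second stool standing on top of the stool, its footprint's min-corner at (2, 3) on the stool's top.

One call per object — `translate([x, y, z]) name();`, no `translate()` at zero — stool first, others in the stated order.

stool();
translate([2, 3, 428]) stool_2();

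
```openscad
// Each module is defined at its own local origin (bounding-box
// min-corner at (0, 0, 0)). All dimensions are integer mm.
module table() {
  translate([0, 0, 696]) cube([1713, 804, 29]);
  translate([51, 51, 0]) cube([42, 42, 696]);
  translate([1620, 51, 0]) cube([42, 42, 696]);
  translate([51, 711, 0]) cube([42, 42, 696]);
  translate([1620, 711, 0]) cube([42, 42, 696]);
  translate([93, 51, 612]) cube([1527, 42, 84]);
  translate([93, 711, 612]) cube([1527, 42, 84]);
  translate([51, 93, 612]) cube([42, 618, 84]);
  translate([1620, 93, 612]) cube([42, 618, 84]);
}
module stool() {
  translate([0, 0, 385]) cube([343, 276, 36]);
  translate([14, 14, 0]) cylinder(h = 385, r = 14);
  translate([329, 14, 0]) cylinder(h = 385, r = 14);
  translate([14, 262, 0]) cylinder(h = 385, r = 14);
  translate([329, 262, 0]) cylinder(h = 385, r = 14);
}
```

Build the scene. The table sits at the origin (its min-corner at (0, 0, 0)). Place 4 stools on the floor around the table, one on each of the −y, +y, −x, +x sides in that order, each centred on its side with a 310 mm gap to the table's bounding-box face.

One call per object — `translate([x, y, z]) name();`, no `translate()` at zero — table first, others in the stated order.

table();
translate([685, -586, 0]) stool();
translate([685, 1114, 0]) stool();
translate([-653, 264, 0]) stool();
translate([2023, 264, 0]) stool();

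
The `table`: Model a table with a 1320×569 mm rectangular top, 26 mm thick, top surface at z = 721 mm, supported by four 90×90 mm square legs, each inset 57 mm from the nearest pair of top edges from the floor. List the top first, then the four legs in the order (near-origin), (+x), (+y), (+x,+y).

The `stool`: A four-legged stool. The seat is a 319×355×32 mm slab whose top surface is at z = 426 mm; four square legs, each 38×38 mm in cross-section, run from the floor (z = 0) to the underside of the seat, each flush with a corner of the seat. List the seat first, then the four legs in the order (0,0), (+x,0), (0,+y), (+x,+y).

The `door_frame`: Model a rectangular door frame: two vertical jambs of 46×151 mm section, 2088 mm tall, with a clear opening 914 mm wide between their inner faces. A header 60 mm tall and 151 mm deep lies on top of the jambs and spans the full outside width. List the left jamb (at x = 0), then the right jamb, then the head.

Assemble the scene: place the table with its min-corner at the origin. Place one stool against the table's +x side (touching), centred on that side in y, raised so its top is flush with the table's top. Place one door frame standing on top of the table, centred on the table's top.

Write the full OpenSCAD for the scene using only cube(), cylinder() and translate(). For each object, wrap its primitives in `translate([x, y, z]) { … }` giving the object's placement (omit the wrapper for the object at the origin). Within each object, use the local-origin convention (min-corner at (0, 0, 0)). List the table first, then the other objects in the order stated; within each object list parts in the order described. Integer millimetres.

translate([0, 0, 695]) cube([1320, 569, 26]);
translate([57, 57, 0]) cube([90, 90, 695]);
translate([1173, 57, 0]) cube([90, 90, 695]);
translate([57, 422, 0]) cube([90, 90, 695]);
translate([1173, 422, 0]) cube([90, 90, 695]);
translate([1320, 107, 295]) {
  translate([0, 0, 394]) cube([319, 355, 32]);
  cube([38, 38, 394]);
  translate([281, 0, 0]) cube([38, 38, 394]);
  translate([0, 317, 0]) cube([38, 38, 394]);
  translate([281, 317, 0]) cube([38, 38, 394]);
}
translate([157, 209, 721]) {
  cube([46, 151, 2088]);
  translate([960, 0, 0]) cube([46, 151, 2088]);
  translate([0, 0, 2088]) cube([1006, 151, 60]);
}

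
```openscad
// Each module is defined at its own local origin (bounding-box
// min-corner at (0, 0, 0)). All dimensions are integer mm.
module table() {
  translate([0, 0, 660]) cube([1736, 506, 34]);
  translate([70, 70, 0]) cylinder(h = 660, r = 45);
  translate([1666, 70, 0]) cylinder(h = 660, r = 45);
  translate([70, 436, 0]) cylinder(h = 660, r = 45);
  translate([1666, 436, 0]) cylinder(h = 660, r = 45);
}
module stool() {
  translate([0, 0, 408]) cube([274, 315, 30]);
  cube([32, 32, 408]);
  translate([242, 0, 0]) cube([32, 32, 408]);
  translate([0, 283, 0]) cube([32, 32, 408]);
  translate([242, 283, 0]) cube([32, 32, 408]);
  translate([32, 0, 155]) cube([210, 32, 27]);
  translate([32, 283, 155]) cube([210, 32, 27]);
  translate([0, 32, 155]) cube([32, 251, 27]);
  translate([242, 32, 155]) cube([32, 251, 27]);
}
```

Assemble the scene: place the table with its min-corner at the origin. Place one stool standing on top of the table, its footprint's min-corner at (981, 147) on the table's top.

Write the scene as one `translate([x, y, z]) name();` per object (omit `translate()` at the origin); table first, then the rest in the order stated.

table();
translate([981, 147, 694]) stool();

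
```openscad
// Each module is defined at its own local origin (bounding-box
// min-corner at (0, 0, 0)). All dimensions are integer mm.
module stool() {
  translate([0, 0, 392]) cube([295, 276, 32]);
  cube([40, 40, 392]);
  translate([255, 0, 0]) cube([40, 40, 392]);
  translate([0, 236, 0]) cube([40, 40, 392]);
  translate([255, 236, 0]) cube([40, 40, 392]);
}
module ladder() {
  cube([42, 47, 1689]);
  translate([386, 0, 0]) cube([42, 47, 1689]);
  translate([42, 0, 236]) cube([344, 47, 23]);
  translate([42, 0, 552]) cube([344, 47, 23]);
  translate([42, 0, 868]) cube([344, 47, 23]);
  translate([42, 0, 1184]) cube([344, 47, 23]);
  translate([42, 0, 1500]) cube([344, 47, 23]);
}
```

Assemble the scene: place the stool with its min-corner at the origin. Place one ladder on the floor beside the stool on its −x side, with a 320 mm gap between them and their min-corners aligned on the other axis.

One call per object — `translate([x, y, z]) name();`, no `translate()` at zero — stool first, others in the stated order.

stool();
translate([-748, 0, 0]) ladder();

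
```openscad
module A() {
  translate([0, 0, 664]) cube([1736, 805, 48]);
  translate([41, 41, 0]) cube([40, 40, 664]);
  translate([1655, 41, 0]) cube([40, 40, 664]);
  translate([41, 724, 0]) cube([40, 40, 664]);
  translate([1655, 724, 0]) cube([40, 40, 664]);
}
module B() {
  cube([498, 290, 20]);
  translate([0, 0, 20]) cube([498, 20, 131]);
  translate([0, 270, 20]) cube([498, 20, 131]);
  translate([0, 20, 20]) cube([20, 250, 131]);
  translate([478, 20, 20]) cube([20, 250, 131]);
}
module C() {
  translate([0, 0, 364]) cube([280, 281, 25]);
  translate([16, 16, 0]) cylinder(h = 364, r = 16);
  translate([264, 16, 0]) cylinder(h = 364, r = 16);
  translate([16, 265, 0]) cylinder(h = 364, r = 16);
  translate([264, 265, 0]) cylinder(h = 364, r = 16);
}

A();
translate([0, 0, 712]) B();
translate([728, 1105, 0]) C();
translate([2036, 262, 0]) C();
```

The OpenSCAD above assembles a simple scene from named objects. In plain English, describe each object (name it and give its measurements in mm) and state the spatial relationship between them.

A is a rectangular dining table. The top is 1736×805×48 mm with its upper surface at z = 712 mm. It stands on four 40×40 mm square legs, each inset 41 mm from the nearest pair of top edges, running from the floor to the underside of the top.

B is an open storage box with external size 498×290×151 mm and wall thickness 20 mm (the base is also 20 mm thick). The base covers the whole footprint; the four walls stand on the base, with the y-facing walls full-width and the x-facing walls fitting between their inner faces.

C is a four-legged stool. The seat is a 280×281×25 mm slab whose top surface is at z = 389 mm; four round legs, each 32 mm in diameter, run from the floor (z = 0) to the underside of the seat, each leg's axis is inset half a diameter from the nearest pair of seat edges (so the leg's bounding box is flush with the corner).

The open box is on top of the table. Two stools sit around the table at the +y, +x sides.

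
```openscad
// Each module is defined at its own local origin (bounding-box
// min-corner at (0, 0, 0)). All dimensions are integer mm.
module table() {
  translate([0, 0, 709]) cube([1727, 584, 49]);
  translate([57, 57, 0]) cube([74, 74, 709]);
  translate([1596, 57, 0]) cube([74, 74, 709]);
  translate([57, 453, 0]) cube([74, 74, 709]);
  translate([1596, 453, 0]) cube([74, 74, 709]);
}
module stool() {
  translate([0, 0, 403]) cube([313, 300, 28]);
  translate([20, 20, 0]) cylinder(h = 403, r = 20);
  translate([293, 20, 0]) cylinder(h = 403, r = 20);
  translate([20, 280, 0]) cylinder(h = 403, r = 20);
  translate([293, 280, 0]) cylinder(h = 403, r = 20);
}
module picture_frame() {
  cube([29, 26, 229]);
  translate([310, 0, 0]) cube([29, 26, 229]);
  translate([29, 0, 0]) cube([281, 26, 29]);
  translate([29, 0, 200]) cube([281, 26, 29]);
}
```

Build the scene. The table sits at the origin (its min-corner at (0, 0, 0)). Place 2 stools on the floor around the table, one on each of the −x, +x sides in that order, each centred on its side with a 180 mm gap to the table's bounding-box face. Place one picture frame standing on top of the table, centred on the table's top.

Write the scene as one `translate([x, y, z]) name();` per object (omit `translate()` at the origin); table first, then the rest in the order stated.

table();
translate([-493, 142, 0]) stool();
translate([1907, 142, 0]) stool();
translate([694, 279, 758]) picture_frame();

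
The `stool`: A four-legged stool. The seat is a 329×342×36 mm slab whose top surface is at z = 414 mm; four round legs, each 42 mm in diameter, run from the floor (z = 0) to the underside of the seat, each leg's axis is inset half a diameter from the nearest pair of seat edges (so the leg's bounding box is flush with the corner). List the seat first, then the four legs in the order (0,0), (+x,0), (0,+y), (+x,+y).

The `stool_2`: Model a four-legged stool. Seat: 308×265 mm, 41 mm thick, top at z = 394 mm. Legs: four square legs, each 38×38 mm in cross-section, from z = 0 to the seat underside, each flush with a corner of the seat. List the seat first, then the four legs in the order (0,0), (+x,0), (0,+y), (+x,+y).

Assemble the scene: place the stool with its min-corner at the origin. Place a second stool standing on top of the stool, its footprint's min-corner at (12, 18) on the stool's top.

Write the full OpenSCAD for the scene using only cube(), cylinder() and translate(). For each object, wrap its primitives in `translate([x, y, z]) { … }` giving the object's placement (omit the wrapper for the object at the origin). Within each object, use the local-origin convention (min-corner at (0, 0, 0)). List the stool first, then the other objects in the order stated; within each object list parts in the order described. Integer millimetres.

translate([0, 0, 378]) cube([329, 342, 36]);
translate([21, 21, 0]) cylinder(h = 378, r = 21);
translate([308, 21, 0]) cylinder(h = 378, r = 21);
translate([21, 321, 0]) cylinder(h = 378, r = 21);
translate([308, 321, 0]) cylinder(h = 378, r = 21);
translate([12, 18, 414]) {
  translate([0, 0, 353]) cube([308, 265, 41]);
  cube([38, 38, 353]);
  translate([270, 0, 0]) cube([38, 38, 353]);
  translate([0, 227, 0]) cube([38, 38, 353]);
  translate([270, 227, 0]) cube([38, 38, 353]);
}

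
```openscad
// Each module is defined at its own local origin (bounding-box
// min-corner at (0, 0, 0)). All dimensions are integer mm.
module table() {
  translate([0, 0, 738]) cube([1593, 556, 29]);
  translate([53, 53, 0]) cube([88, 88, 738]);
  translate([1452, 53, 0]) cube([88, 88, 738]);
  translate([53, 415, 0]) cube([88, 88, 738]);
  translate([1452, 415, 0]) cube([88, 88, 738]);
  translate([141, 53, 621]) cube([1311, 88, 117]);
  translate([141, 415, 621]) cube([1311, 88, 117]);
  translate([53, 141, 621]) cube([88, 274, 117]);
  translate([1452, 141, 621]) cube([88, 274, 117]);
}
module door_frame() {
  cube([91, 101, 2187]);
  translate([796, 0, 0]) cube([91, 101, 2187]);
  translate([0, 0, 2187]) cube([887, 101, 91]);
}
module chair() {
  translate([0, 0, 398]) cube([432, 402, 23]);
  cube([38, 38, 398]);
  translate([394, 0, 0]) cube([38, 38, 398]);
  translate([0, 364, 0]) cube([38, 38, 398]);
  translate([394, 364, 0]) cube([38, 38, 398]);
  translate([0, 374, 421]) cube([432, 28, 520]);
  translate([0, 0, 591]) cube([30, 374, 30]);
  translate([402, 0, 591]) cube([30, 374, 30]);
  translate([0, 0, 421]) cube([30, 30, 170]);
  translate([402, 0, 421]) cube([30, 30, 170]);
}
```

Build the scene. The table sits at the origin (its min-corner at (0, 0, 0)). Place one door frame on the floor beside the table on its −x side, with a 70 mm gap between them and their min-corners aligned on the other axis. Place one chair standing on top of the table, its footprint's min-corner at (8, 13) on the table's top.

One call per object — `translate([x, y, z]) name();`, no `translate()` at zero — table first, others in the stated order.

table();
translate([-957, 0, 0]) door_frame();
translate([8, 13, 767]) chair();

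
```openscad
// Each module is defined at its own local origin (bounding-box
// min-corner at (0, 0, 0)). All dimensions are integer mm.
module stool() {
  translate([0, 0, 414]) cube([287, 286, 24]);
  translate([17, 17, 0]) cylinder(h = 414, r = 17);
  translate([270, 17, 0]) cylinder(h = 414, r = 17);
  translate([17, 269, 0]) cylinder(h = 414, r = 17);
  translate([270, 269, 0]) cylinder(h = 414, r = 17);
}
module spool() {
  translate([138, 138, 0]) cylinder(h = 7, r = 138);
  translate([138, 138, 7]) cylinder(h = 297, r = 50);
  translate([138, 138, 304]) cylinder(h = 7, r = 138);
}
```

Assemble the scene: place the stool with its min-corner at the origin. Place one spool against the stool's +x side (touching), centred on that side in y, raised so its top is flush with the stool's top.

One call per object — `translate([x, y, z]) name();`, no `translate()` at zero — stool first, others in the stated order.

stool();
translate([287, 5, 127]) spool();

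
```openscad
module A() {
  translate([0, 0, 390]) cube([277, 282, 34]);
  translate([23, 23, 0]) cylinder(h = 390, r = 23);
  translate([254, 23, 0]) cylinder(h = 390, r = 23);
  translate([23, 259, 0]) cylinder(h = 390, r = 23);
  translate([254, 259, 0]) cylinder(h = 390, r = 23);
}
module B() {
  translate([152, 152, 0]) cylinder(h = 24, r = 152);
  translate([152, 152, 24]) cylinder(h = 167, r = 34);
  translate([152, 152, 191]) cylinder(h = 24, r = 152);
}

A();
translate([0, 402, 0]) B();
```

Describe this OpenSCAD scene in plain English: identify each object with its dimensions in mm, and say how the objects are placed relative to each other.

A is a simple wooden stool: a rectangular seat 277 mm (x) by 282 mm (y), 34 mm thick, top face at z = 424 mm, on four round legs, each 46 mm in diameter. The legs rest on z = 0, each leg's axis is inset half a diameter from the nearest pair of seat edges (so the leg's bounding box is flush with the corner).

B is a spool: two coaxial disc flanges of radius 152 mm and thickness 24 mm, joined by a core cylinder of radius 34 mm and height 167 mm. The lower flange rests on z = 0 and the three cylinders share a vertical axis.

The spool is on the floor beside the stool on its +y side.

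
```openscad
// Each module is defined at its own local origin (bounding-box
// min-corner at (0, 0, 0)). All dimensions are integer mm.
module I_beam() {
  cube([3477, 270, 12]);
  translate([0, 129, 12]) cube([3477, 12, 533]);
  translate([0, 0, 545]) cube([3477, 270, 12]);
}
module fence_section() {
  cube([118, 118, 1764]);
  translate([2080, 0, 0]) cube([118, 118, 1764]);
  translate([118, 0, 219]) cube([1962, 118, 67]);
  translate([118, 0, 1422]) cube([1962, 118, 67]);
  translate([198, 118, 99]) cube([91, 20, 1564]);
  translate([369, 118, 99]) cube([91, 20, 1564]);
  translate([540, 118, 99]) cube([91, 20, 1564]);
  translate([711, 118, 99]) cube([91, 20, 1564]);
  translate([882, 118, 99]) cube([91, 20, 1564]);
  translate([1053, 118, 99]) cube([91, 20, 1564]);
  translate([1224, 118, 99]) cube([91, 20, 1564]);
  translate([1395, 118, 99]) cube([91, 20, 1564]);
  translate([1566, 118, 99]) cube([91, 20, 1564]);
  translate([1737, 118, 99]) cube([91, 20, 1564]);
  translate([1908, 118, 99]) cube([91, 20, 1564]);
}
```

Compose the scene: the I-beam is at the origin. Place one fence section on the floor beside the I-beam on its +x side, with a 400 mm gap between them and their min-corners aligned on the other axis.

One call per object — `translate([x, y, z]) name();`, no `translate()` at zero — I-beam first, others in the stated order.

I_beam();
translate([3877, 0, 0]) fence_section();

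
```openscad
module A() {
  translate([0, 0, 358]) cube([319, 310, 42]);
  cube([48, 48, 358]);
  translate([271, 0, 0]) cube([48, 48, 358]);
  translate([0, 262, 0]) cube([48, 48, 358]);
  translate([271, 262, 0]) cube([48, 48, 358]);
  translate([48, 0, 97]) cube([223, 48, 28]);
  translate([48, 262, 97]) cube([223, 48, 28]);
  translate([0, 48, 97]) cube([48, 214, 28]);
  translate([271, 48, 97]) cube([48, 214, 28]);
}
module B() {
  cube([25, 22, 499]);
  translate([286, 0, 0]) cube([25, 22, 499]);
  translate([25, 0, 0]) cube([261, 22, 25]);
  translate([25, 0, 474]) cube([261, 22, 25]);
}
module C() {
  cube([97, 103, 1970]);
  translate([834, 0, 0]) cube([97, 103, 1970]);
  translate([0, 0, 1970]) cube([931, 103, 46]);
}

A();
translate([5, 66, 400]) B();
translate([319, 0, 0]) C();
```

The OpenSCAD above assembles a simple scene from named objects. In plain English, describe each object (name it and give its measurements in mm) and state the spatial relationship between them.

A is a four-legged stool. The seat is 319×310 mm, 42 mm thick, top at z = 400 mm. It stands on four square legs, each 48×48 mm in cross-section, from z = 0 to the seat underside, each flush with a corner of the seat. Four stretchers, 48 mm wide and 28 mm tall, connect adjacent legs with their undersides at z = 97 mm, each running between the inner faces of the legs it joins and aligned with the legs' outer faces on the other axis.

B is a picture frame with a 261×449 mm rectangular opening (x by z) and a uniform 25 mm border on every side. Frame depth is 22 mm along y. It is built from two vertical stiles running the full outside height and two horizontal rails spanning the gap between the stiles.

C is a rectangular door frame: two vertical jambs of 97×103 mm section, 1970 mm tall, with a clear opening 737 mm wide between their inner faces. A header 46 mm tall and 103 mm deep lies on top of the jambs and spans the full outside width.

The picture frame is on top of the stool. The door frame is against the stool's +x side, with their −y faces flush.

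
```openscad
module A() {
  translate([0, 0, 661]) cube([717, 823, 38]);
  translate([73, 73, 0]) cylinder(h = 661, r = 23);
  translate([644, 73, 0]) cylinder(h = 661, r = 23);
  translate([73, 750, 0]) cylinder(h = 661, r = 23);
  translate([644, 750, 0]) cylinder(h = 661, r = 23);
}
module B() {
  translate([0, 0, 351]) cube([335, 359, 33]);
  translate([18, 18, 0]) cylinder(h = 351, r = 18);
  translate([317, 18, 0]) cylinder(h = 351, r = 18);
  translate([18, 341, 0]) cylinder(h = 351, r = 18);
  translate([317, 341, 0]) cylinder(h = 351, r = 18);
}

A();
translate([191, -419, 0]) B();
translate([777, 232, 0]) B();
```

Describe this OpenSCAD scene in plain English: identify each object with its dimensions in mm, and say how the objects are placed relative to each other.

A is a table: top 717 mm (x) × 823 mm (y), 38 mm thick, upper face at z = 699 mm, on four round legs of 46 mm diameter, each leg's bounding box inset 50 mm from the nearest pair of top edges, running from z = 0 to the bottom of the top.

B is a simple wooden stool: a rectangular seat 335 mm (x) by 359 mm (y), 33 mm thick, top face at z = 384 mm, on four round legs, each 36 mm in diameter. The legs rest on z = 0, each leg's axis is inset half a diameter from the nearest pair of seat edges (so the leg's bounding box is flush with the corner).

Two stools sit around the table at the −y, +x sides.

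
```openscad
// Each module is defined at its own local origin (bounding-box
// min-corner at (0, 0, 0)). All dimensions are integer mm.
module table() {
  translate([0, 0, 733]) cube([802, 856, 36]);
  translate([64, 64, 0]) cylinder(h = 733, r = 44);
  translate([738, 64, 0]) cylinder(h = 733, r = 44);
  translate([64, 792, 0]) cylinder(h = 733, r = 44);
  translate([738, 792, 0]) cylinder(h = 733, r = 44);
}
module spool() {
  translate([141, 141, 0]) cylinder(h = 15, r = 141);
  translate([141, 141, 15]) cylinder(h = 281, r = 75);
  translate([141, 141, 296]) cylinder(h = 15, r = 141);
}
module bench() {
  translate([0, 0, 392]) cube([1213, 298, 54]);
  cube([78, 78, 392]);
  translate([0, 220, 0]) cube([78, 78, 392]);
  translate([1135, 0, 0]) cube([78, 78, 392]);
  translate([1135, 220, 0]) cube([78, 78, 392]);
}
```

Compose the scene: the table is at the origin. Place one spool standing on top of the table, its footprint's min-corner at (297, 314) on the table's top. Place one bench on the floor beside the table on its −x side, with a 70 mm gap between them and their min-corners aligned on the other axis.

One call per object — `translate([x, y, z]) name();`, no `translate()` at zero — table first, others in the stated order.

table();
translate([297, 314, 769]) spool();
translate([-1283, 0, 0]) bench();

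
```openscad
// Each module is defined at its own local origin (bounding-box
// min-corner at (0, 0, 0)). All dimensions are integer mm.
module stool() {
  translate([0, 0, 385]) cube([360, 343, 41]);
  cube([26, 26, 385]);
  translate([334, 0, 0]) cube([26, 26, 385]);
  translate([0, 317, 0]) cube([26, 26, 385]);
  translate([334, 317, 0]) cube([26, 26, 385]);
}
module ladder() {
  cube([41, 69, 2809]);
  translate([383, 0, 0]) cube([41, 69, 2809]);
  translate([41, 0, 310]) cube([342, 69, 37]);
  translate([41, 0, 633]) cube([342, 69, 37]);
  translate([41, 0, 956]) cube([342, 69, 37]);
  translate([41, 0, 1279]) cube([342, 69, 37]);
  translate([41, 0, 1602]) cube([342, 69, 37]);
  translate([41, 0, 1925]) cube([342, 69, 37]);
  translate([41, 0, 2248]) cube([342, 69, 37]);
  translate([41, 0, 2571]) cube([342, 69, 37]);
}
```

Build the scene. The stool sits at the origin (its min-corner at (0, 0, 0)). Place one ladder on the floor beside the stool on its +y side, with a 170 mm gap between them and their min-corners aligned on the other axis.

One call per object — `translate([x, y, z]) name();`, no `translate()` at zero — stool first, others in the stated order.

stool();
translate([0, 513, 0]) ladder();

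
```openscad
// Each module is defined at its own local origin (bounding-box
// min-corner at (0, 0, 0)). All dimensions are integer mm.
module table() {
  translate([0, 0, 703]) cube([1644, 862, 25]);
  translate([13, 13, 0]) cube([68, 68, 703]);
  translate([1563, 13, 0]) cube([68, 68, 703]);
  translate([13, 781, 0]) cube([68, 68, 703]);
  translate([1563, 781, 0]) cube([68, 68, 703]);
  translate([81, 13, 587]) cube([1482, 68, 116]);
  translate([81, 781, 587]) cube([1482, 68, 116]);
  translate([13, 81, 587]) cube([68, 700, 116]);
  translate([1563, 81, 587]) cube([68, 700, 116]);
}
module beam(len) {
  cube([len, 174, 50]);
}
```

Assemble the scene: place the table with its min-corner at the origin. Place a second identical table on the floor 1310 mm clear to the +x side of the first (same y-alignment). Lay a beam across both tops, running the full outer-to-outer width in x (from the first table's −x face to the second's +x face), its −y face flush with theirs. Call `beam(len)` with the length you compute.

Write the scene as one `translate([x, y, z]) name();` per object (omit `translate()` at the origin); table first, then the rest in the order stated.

table();
translate([2954, 0, 0]) table();
translate([0, 0, 728]) beam(4598);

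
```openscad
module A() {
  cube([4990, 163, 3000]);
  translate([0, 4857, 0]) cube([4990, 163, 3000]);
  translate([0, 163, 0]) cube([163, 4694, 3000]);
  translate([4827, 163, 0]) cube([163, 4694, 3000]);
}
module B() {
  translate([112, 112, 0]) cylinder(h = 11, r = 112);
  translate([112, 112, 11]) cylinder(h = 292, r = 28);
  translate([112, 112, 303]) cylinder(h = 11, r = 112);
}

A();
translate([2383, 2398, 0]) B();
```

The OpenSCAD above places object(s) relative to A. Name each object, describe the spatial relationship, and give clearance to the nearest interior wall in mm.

Clearances: x = 2220, y = 2235; minimum 2220 mm.

A is a house frame. B is a spool. The spool sits inside the house frame, centred. The clearance to the nearest interior wall is 2220 mm.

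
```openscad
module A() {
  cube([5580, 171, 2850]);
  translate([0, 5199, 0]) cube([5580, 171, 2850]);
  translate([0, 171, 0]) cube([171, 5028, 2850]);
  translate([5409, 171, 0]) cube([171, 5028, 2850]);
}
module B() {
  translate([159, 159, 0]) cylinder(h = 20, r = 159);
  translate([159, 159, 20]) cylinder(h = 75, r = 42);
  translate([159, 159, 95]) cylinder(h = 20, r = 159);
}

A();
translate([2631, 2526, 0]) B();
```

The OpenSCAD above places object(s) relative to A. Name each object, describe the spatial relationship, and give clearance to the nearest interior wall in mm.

Clearances: x = 2460, y = 2355; minimum 2355 mm.

A is a house frame. B is a spool. The spool sits inside the house frame, centred. The clearance to the nearest interior wall is 2355 mm.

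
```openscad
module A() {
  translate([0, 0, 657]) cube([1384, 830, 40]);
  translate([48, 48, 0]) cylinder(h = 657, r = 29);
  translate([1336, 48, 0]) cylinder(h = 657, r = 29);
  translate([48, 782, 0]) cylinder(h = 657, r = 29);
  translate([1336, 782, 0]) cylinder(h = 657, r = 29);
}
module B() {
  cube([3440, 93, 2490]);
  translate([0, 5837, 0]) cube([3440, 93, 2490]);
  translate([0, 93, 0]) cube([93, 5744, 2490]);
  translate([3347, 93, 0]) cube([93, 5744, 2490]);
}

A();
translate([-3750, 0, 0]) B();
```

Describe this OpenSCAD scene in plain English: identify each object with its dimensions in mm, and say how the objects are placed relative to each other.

A is a table with a 1384×830 mm rectangular top, 40 mm thick, top surface at z = 697 mm, supported by four round legs of 58 mm diameter, each leg's bounding box inset 19 mm from the nearest pair of top edges, running from the floor.

B is the wall frame of a small rectangular building: four walls, each 2490 mm tall and 93 mm thick, enclosing a footprint 3440 mm (x) by 5930 mm (y) outside-to-outside, with no floor or roof. The front and back walls (the −y and +y sides) span the full width; the two side walls fit between them.

The house frame is on the floor beside the table on its −x side.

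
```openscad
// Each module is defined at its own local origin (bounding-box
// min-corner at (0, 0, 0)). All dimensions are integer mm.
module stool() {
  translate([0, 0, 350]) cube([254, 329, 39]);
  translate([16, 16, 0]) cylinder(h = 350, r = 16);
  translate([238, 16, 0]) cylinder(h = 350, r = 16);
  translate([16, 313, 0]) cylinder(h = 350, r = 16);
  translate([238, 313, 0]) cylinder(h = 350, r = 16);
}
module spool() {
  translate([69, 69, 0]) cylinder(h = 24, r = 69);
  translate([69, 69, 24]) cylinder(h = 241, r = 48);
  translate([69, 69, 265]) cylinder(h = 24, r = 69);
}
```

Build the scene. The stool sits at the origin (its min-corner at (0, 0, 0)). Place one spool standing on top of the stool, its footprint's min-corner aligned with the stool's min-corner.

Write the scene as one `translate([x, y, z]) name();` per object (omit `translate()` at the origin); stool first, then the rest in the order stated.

stool();
translate([0, 0, 389]) spool();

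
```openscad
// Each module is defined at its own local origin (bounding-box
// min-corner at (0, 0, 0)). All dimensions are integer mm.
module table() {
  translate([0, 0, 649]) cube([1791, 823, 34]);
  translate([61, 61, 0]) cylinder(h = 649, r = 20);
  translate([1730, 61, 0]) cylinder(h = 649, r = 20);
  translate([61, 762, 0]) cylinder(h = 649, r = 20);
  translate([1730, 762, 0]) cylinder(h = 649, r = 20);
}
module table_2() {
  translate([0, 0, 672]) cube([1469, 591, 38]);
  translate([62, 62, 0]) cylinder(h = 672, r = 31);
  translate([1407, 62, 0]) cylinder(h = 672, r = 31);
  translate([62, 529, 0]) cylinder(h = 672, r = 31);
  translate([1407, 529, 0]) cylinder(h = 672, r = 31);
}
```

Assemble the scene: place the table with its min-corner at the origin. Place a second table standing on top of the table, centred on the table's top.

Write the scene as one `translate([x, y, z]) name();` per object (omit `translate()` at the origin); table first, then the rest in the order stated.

table();
translate([161, 116, 683]) table_2();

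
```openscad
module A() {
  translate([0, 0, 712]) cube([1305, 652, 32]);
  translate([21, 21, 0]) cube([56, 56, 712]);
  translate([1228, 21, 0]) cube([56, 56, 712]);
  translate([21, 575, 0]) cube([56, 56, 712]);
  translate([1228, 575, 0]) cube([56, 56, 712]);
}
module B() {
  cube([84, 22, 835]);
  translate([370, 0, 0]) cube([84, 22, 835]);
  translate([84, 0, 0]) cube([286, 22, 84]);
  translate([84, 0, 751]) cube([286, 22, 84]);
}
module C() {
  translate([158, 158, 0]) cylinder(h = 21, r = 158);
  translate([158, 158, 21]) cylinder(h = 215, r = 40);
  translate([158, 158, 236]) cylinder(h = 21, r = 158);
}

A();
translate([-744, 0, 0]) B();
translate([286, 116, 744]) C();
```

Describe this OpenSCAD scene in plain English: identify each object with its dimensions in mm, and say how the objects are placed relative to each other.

A is a rectangular dining table. The top is 1305×652×32 mm with its upper surface at z = 744 mm. It stands on four 56×56 mm square legs, each inset 21 mm from the nearest pair of top edges, running from the floor to the underside of the top.

B is a rectangular picture frame lying in the x–z plane (depth along y). The opening is 286 mm wide (x) by 667 mm tall (z), surrounded by a border 84 mm wide on all four sides. The frame is 22 mm deep and is made of two full-height vertical stiles with two horizontal rails fitted between them.

C is a spool: two coaxial disc flanges of radius 158 mm and thickness 21 mm, joined by a core cylinder of radius 40 mm and height 215 mm. The lower flange rests on z = 0 and the three cylinders share a vertical axis.

The picture frame is on the floor beside the table on its −x side. The spool is on top of the table.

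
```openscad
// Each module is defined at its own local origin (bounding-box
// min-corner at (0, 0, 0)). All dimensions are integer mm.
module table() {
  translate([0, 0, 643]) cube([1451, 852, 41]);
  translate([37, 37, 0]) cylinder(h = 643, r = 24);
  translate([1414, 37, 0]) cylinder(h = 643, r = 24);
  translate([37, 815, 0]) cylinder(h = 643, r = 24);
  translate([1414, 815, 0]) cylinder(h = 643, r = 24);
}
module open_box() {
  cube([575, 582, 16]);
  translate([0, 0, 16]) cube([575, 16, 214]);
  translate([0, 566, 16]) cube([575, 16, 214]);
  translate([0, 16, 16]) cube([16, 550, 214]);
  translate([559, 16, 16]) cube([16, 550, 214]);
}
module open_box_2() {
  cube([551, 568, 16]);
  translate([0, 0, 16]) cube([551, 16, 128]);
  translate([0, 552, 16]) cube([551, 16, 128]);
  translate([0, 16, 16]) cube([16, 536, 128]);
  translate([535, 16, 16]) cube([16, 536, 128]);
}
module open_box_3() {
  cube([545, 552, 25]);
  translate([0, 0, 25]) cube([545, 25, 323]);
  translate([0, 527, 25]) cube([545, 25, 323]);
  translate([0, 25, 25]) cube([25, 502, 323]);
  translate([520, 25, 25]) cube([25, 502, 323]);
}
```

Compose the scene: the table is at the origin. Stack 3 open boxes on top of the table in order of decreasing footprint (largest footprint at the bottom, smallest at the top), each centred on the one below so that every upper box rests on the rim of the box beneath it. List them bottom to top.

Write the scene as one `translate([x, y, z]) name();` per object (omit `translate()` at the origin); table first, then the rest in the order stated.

table();
translate([438, 135, 684]) open_box();
translate([450, 142, 914]) open_box_2();
translate([453, 150, 1058]) open_box_3();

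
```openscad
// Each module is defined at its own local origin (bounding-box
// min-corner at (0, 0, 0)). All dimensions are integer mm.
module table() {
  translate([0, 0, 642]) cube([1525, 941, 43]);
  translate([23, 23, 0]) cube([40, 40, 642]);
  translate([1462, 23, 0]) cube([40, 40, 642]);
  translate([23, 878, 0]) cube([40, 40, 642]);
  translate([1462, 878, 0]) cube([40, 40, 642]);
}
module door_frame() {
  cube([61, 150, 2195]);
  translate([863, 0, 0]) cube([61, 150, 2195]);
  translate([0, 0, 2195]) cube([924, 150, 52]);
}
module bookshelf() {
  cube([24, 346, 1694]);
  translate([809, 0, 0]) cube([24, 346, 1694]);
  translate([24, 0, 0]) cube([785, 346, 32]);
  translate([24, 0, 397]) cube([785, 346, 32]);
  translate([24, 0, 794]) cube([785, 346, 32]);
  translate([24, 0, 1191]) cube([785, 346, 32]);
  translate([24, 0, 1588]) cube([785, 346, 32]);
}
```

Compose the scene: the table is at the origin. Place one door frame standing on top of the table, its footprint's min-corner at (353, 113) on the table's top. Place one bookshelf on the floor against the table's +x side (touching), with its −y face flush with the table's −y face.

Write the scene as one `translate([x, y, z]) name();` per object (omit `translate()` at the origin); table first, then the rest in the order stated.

table();
translate([353, 113, 685]) door_frame();
translate([1525, 0, 0]) bookshelf();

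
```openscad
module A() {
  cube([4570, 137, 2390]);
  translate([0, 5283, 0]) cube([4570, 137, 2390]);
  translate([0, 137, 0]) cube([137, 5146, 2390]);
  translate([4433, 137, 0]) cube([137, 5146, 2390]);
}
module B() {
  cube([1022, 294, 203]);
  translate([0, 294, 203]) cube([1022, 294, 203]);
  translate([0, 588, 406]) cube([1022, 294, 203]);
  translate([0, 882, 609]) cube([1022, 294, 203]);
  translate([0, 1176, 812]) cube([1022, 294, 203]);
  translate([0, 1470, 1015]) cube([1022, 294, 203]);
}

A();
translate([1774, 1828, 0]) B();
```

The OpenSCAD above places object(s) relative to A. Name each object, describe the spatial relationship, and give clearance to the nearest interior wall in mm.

Clearances: x = 1637, y = 1691; minimum 1637 mm.

A is a house frame. B is a staircase. The staircase sits inside the house frame, centred. The clearance to the nearest interior wall is 1637 mm.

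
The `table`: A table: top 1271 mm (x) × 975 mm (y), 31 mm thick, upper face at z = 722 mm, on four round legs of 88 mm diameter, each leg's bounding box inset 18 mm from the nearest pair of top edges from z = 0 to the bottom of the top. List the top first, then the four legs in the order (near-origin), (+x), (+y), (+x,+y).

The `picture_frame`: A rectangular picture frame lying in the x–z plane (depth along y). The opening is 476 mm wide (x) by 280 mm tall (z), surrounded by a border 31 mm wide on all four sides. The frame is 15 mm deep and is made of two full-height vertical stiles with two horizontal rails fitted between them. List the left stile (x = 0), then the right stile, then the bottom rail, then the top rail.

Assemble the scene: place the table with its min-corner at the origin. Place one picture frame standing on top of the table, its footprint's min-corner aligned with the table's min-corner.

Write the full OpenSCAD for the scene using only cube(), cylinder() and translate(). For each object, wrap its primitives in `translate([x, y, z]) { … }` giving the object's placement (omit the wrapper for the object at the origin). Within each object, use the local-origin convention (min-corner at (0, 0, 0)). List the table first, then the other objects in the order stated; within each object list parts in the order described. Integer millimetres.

translate([0, 0, 691]) cube([1271, 975, 31]);
translate([62, 62, 0]) cylinder(h = 691, r = 44);
translate([1209, 62, 0]) cylinder(h = 691, r = 44);
translate([62, 913, 0]) cylinder(h = 691, r = 44);
translate([1209, 913, 0]) cylinder(h = 691, r = 44);
translate([0, 0, 722]) {
  cube([31, 15, 342]);
  translate([507, 0, 0]) cube([31, 15, 342]);
  translate([31, 0, 0]) cube([476, 15, 31]);
  translate([31, 0, 311]) cube([476, 15, 31]);
}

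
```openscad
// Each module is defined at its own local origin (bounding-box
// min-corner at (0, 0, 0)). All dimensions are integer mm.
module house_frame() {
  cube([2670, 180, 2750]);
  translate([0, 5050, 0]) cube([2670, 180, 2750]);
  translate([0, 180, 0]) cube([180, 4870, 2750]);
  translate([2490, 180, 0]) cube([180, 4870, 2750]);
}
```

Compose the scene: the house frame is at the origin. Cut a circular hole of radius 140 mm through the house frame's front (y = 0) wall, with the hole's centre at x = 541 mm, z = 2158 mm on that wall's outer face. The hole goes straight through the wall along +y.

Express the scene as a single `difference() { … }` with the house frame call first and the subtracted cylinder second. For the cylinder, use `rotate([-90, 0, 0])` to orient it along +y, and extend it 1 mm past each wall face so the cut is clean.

difference() {
  house_frame();
  translate([541, -1, 2158]) rotate([-90, 0, 0]) cylinder(h = 182, r = 140);
}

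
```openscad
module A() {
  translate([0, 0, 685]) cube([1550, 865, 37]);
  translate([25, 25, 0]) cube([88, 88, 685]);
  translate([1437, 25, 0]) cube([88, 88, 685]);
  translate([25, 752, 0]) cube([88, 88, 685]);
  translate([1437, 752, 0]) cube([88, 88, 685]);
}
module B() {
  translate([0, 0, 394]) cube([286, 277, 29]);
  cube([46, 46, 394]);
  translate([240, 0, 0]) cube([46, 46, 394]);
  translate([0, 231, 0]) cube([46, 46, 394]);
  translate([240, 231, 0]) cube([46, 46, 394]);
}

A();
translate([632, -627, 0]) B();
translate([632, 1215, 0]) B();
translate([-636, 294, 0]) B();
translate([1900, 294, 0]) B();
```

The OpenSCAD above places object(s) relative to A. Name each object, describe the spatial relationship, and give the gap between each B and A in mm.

A is a table. B is a stool. Four stools sit around the table at the −y, +y, −x, +x sides. The gap between each stool and the table is 350 mm.

Each stool's nearest face is 350 mm from the table's bounding box.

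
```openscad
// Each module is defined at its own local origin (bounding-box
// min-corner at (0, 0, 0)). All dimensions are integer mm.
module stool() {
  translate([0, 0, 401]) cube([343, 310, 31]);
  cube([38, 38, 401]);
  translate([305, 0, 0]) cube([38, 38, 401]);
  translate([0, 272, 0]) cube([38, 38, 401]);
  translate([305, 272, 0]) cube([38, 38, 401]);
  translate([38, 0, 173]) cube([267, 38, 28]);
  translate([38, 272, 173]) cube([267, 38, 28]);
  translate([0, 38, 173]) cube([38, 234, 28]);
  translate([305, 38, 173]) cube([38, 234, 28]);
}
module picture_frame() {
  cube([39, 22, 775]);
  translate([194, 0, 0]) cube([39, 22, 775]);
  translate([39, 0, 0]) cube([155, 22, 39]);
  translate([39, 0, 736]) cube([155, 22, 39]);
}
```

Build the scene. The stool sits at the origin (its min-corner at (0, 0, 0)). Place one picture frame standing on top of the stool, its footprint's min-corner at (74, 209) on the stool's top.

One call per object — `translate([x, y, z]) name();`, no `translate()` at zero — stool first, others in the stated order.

stool();
translate([74, 209, 432]) picture_frame();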